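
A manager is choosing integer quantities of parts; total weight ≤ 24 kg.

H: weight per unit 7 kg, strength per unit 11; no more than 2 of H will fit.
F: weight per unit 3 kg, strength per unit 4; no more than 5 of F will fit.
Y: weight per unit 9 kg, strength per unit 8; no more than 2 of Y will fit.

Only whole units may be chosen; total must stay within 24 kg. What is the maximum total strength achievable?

H has the best ratio (11/7); taking only H gives at most 2×11 = 22 (stopped by the supply cap of 2).
Mixing does better — 2×H and 3×F: weight 23 ≤ 24, strength 2·11 + 3·4 = 34.

34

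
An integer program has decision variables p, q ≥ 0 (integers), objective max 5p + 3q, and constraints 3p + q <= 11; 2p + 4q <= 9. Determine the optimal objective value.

15

(p,q)=(3,0): 3·3+1·0=9≤11, 2·3+4·0=6≤9, objective 15.
(p,q)=(2,1): 3·2+1·1=7≤11, 2·2+4·1=8≤9, objective 13.
(p,q)=(2,0): 3·2+1·0=6≤11, 2·2+4·0=4≤9, objective 10.
The best lattice point is (3,0), giving 15.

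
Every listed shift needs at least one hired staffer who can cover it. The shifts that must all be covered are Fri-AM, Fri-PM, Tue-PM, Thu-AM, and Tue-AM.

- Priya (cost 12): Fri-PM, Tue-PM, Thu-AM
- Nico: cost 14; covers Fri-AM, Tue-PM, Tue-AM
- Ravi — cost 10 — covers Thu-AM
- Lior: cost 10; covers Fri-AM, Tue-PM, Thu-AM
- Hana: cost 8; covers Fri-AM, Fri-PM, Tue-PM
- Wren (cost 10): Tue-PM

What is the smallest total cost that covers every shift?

The greedy cost-per-new-shift heuristic would pick Hana, Ravi, and Nico for 32, but a cheaper cover exists.
Choose Priya and Nico: together they cover Fri-AM, Fri-PM, Tue-PM, Thu-AM, Tue-AM — every shift.
Total cost: 12 + 14 = 26.
No cover costs less than 26.

26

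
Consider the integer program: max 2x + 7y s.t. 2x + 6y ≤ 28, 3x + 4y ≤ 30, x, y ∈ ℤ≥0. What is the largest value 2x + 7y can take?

32

(x,y)=(2,4) is feasible, giving 32.
(x,y)=(1,4) is feasible, giving 30.
(x,y)=(0,4) is feasible, giving 28.
No feasible integer point exceeds 32.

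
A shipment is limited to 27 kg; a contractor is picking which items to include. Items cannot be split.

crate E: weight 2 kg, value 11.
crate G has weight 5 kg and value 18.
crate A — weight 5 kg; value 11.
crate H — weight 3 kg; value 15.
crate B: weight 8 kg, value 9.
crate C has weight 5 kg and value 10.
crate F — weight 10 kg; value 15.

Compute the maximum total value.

70

This is a 0-1 knapsack instance.
Take crate E, crate G, crate A, crate H, and crate F: weight 2 + 5 + 5 + 3 + 10 = 25 ≤ 27, value 11 + 18 + 11 + 15 + 15 = 70.
No other feasible combination does better.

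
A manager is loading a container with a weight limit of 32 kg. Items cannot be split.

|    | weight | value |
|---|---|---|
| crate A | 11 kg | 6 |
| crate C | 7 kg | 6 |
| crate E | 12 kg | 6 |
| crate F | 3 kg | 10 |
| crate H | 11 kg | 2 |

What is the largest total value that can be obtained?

crate A + crate C + crate F + crate H: weight 11 + 7 + 3 + 11 = 32 ≤ 32, value 6 + 6 + 10 + 2 = 24.
crate A + crate C + crate F: weight 11 + 7 + 3 = 21 ≤ 32, value 6 + 6 + 10 = 22.
crate C + crate E + crate F: weight 7 + 12 + 3 = 22 ≤ 32, value 6 + 6 + 10 = 22.
Best is crate A, crate C, crate F, and crate H with total value 24.

24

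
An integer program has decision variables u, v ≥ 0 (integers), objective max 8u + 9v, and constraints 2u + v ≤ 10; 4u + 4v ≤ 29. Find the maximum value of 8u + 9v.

(u,v)=(0,7) is feasible, giving 63.
(u,v)=(1,6) is feasible, giving 62.
(u,v)=(0,6) is feasible, giving 54.
The best lattice point is (0,7), giving 63.

63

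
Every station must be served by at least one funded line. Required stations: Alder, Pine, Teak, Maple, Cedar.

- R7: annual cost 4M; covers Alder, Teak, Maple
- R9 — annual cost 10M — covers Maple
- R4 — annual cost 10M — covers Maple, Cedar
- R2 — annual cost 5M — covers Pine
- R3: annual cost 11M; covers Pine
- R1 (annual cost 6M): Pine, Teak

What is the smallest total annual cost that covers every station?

Choose R7, R4, and R2: together they cover Alder, Pine, Teak, Maple, Cedar — every station.
Total annual cost: 4 + 10 + 5 = 19.

19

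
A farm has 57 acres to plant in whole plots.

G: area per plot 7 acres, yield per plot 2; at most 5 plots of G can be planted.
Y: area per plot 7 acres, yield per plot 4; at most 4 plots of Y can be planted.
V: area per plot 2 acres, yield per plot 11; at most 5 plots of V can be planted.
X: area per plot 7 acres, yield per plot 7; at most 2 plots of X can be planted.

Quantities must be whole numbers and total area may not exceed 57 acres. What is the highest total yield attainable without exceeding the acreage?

85

This is a bounded integer knapsack.
V has the best ratio (11/2); taking only V gives at most 5×11 = 55 (stopped by the supply cap of 5).
Mixing does better — 4×Y, 5×V, and 2×X: area 52 ≤ 57, yield 4·4 + 5·11 + 2·7 = 85.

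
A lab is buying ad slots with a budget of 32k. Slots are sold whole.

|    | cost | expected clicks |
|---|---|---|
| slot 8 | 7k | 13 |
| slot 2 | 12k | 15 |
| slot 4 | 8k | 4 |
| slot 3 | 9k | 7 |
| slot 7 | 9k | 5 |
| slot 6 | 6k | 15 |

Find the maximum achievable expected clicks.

Take slot 8, slot 2, and slot 6: cost 7 + 12 + 6 = 25 ≤ 32, expected clicks 13 + 15 + 15 = 43.
No other feasible combination does better.

43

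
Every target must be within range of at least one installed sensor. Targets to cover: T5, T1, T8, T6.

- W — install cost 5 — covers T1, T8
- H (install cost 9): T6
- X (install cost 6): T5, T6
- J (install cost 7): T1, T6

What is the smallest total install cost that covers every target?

11

Choose W and X: together they cover T5, T1, T8, T6 — every target.
Total install cost: 5 + 6 = 11.
No cover costs less than 11.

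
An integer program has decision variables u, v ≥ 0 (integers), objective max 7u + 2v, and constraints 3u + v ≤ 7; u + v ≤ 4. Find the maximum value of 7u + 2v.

(u,v)=(2,1): 3·2+1·1=7≤7, 1·2+1·1=3≤4, objective 16.
(u,v)=(2,0): 3·2+1·0=6≤7, 1·2+1·0=2≤4, objective 14.
(u,v)=(1,2): 3·1+1·2=5≤7, 1·1+1·2=3≤4, objective 11.
(u,v)=(1,1): 3·1+1·1=4≤7, 1·1+1·1=2≤4, objective 9.
Maximum is 16 at (u,v)=(2,1).

16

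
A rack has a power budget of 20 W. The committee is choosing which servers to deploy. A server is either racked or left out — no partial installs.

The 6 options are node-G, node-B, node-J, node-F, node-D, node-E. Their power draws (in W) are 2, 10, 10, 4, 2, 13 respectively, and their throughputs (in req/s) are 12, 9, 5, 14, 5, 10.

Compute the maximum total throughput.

Allowing fractional choices, the relaxed optimum would be about 41.5, but servers are indivisible.
node-G + node-B + node-F + node-D: power draw 2 + 10 + 4 + 2 = 18 ≤ 20, throughput 12 + 9 + 14 + 5 = 40.
node-G + node-J + node-F + node-D: power draw 2 + 10 + 4 + 2 = 18 ≤ 20, throughput 12 + 5 + 14 + 5 = 36.
Best is node-G, node-B, node-F, and node-D with total throughput 40.

40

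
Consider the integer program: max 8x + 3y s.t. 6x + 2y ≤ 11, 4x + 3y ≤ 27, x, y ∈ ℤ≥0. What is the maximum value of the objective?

15

(x,y)=(0,5): 6·0+2·5=10≤11, 4·0+3·5=15≤27, objective 15.
(x,y)=(0,4): 6·0+2·4=8≤11, 4·0+3·4=12≤27, objective 12.
No feasible integer point exceeds 15.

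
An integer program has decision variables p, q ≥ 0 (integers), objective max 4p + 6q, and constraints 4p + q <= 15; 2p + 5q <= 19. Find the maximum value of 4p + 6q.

The continuous relaxation peaks at (3.11, 2.56) with value 27.78; rounding to a feasible lattice point costs some objective.
(p,q)=(2,3): 4·2+1·3=11≤15, 2·2+5·3=19≤19, objective 26.
(p,q)=(3,2): 4·3+1·2=14≤15, 2·3+5·2=16≤19, objective 24.
(p,q)=(1,3): 4·1+1·3=7≤15, 2·1+5·3=17≤19, objective 22.
No feasible integer point exceeds 26.

26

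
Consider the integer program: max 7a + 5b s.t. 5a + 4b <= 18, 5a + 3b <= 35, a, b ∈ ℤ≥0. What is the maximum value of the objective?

24

The continuous relaxation peaks at (3.6, 0) with value 25.20; rounding to a feasible lattice point costs some objective.
(a,b)=(2,2): 5·2+4·2=18≤18, 5·2+3·2=16≤35, objective 24.
(a,b)=(1,3): 5·1+4·3=17≤18, 5·1+3·3=14≤35, objective 22.
No feasible integer point exceeds 24.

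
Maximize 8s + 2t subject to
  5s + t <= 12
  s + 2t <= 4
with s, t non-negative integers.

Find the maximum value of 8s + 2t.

18

(s,t)=(2,1): 5·2+1·1=11≤12, 1·2+2·1=4≤4, objective 18.
(s,t)=(2,0): 5·2+1·0=10≤12, 1·2+2·0=2≤4, objective 16.
(s,t)=(1,1): 5·1+1·1=6≤12, 1·1+2·1=3≤4, objective 10.
Maximum is 18 at (s,t)=(2,1).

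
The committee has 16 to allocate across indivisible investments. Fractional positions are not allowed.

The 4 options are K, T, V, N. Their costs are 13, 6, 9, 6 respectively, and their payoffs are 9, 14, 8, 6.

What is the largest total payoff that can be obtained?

Allowing fractional choices, the relaxed optimum would be about 23.6, but investments are indivisible.
T: cost 6 ≤ 16, payoff 14.
T + V: cost 6 + 9 = 15 ≤ 16, payoff 14 + 8 = 22.
T + N: cost 6 + 6 = 12 ≤ 16, payoff 14 + 6 = 20.
Best is T and V with total payoff 22.

22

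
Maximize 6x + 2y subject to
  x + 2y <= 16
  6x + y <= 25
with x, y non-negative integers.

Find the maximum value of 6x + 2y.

30

(x,y)=(3,6) is feasible, giving 30.
(x,y)=(3,5) is feasible, giving 28.
(x,y)=(2,7) is feasible, giving 26.
The best lattice point is (3,6), giving 30.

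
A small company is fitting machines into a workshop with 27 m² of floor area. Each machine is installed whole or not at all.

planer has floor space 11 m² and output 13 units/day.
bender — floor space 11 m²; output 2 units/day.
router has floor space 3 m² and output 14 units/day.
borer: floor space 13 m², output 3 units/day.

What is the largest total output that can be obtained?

This is a 0-1 knapsack instance.
planer + router + borer: floor space 11 + 3 + 13 = 27 ≤ 27, output 13 + 14 + 3 = 30.
planer + bender + router: floor space 11 + 11 + 3 = 25 ≤ 27, output 13 + 2 + 14 = 29.
Best is planer, router, and borer with total output 30.

30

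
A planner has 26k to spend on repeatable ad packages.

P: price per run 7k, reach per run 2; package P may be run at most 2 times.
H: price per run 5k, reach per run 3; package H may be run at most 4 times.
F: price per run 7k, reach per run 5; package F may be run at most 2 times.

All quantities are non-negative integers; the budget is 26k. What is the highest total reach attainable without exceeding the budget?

2×H and 2×F: price 24 ≤ 26, reach 2·3 + 2·5 = 16.
1×P, 1×H, and 2×F: price 26 ≤ 26, reach 1·2 + 1·3 + 2·5 = 15.
Best is 16.

16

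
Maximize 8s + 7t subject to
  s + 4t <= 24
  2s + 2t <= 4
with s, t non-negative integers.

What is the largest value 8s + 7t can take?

16

(s,t)=(2,0): 1·2+4·0=2≤24, 2·2+2·0=4≤4, objective 16.
(s,t)=(1,1): 1·1+4·1=5≤24, 2·1+2·1=4≤4, objective 15.
Maximum is 16 at (s,t)=(2,0).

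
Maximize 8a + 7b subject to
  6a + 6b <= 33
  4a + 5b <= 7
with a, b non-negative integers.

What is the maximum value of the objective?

The continuous relaxation peaks at (1.75, 0) with value 14.00; rounding to a feasible lattice point costs some objective.
(a,b)=(1,0): 6·1+6·0=6≤33, 4·1+5·0=4≤7, objective 8.
(a,b)=(0,1): 6·0+6·1=6≤33, 4·0+5·1=5≤7, objective 7.
(a,b)=(0,0): 6·0+6·0=0≤33, 4·0+5·0=0≤7, objective 0.
The best lattice point is (1,0), giving 8.

8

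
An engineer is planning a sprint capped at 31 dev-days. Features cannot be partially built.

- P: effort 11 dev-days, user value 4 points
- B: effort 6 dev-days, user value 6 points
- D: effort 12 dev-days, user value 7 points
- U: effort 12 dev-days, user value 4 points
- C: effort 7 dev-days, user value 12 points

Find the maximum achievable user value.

25

Take B, D, and C: effort 6 + 12 + 7 = 25 ≤ 31, user value 6 + 7 + 12 = 25.
No other feasible combination does better.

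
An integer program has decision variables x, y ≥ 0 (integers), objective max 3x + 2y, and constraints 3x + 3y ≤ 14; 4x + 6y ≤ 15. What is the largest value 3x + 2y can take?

9

Relaxing integrality, the LP optimum is 11.25 at (x,y) = (3.75, 0), which is not an integer point.
(x,y)=(3,0): 3·3+3·0=9≤14, 4·3+6·0=12≤15, objective 9.
(x,y)=(2,1): 3·2+3·1=9≤14, 4·2+6·1=14≤15, objective 8.
(x,y)=(2,0): 3·2+3·0=6≤14, 4·2+6·0=8≤15, objective 6.
Maximum is 9 at (x,y)=(3,0).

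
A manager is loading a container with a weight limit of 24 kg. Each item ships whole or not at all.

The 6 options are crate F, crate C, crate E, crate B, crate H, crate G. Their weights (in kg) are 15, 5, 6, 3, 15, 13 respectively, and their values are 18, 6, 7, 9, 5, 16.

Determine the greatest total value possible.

34

This is a 0-1 knapsack instance.
Take crate F, crate E, and crate B: weight 15 + 6 + 3 = 24 ≤ 24, value 18 + 7 + 9 = 34.
No other feasible combination does better.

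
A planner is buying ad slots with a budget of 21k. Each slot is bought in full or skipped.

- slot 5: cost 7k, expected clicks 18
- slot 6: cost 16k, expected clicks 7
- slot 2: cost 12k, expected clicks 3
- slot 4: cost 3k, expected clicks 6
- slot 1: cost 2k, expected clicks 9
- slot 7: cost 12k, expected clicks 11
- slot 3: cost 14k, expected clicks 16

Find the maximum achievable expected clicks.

Take slot 5, slot 1, and slot 7: cost 7 + 2 + 12 = 21 ≤ 21, expected clicks 18 + 9 + 11 = 38.
No other feasible combination does better.

38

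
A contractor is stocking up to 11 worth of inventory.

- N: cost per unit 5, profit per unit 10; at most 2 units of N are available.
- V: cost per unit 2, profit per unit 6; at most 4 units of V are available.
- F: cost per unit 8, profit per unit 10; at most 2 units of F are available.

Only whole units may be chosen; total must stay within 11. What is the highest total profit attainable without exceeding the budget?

1×N and 3×V: cost 11 ≤ 11, profit 1·10 + 3·6 = 28.
4×V: cost 8 ≤ 11, profit 4·6 = 24.
Best is 28.

28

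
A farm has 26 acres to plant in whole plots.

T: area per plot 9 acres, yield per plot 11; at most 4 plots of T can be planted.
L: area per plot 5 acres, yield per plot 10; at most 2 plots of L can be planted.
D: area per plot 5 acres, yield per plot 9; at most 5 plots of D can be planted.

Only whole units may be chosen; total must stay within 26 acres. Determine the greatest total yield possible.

47

2×L and 3×D: area 25 ≤ 26, yield 2·10 + 3·9 = 47.
1×L and 4×D: area 25 ≤ 26, yield 1·10 + 4·9 = 46.
Best is 47.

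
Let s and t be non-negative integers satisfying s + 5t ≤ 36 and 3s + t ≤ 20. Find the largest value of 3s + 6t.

(s,t)=(4,6) is feasible, giving 48.
(s,t)=(5,5) is feasible, giving 45.
The best lattice point is (4,6), giving 48.

48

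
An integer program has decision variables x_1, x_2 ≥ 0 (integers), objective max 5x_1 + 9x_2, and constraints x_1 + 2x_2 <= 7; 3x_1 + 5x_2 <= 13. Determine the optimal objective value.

23

(x_1,x_2)=(1,2) is feasible, giving 23.
(x_1,x_2)=(2,1) is feasible, giving 19.
(x_1,x_2)=(0,2) is feasible, giving 18.
Maximum is 23 at (x_1,x_2)=(1,2).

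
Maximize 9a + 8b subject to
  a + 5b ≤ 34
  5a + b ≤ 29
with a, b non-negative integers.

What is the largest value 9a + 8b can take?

84

(a,b)=(4,6): 1·4+5·6=34≤34, 5·4+1·6=26≤29, objective 84.
(a,b)=(5,4): 1·5+5·4=25≤34, 5·5+1·4=29≤29, objective 77.
(a,b)=(4,5): 1·4+5·5=29≤34, 5·4+1·5=25≤29, objective 76.
No feasible integer point exceeds 84.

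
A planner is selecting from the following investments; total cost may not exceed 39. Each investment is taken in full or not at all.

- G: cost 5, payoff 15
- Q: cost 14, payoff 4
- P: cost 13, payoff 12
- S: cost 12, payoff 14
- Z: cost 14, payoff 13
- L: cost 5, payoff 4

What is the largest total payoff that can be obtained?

46

G + S + Z + L: cost 5 + 12 + 14 + 5 = 36 ≤ 39, payoff 15 + 14 + 13 + 4 = 46.
G + P + S + L: cost 5 + 13 + 12 + 5 = 35 ≤ 39, payoff 15 + 12 + 14 + 4 = 45.
G + P + Z + L: cost 5 + 13 + 14 + 5 = 37 ≤ 39, payoff 15 + 12 + 13 + 4 = 44.
Best is G, S, Z, and L with total payoff 46.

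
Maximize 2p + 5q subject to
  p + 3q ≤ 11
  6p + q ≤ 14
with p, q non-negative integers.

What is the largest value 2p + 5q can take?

Relaxing integrality, the LP optimum is 18.94 at (p,q) = (1.82, 3.06), which is not an integer point.
(p,q)=(1,3) is feasible, giving 17.
(p,q)=(0,3) is feasible, giving 15.
(p,q)=(2,2) is feasible, giving 14.
No feasible integer point exceeds 17.

17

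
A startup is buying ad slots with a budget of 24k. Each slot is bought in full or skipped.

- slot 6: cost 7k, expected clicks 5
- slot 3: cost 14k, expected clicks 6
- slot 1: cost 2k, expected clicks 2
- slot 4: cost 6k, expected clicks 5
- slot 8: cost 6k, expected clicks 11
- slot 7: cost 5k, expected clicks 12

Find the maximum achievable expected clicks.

33

slot 6 + slot 1 + slot 8 + slot 7: cost 7 + 2 + 6 + 5 = 20 ≤ 24, expected clicks 5 + 2 + 11 + 12 = 30.
slot 1 + slot 4 + slot 8 + slot 7: cost 2 + 6 + 6 + 5 = 19 ≤ 24, expected clicks 2 + 5 + 11 + 12 = 30.
slot 6 + slot 4 + slot 8 + slot 7: cost 7 + 6 + 6 + 5 = 24 ≤ 24, expected clicks 5 + 5 + 11 + 12 = 33.
Best is slot 6, slot 4, slot 8, and slot 7 with total expected clicks 33.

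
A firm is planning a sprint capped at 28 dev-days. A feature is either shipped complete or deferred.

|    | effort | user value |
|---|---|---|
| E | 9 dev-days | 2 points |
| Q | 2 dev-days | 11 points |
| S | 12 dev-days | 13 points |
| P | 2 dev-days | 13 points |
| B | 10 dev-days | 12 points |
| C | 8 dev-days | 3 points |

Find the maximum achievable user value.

49

Allowing fractional choices, the relaxed optimum would be about 49.8, but features are indivisible.
Q + S + P + C: effort 2 + 12 + 2 + 8 = 24 ≤ 28, user value 11 + 13 + 13 + 3 = 40.
Q + S + P + B: effort 2 + 12 + 2 + 10 = 26 ≤ 28, user value 11 + 13 + 13 + 12 = 49.
Best is Q, S, P, and B with total user value 49.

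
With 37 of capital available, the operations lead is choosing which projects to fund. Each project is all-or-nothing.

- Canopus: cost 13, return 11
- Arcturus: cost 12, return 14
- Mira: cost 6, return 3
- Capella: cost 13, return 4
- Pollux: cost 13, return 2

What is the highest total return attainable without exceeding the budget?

Treat it as a binary knapsack problem.
Allowing fractional choices, the relaxed optimum would be about 29.8, but projects are indivisible.
Canopus + Arcturus + Mira: cost 13 + 12 + 6 = 31 ≤ 37, return 11 + 14 + 3 = 28.
Canopus + Arcturus: cost 13 + 12 = 25 ≤ 37, return 11 + 14 = 25.
Arcturus + Mira + Capella: cost 12 + 6 + 13 = 31 ≤ 37, return 14 + 3 + 4 = 21.
Best is Canopus, Arcturus, and Mira with total return 28.

28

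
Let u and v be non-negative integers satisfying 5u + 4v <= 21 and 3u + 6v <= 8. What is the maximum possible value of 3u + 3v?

(u,v)=(2,0) is feasible, giving 6.
(u,v)=(1,0) is feasible, giving 3.
Maximum is 6 at (u,v)=(2,0).

6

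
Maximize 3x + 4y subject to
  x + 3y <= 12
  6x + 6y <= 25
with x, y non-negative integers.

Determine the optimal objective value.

16

The continuous relaxation peaks at (0.25, 3.92) with value 16.42; rounding to a feasible lattice point costs some objective.
(x,y)=(0,4): 1·0+3·4=12≤12, 6·0+6·4=24≤25, objective 16.
(x,y)=(1,3): 1·1+3·3=10≤12, 6·1+6·3=24≤25, objective 15.
(x,y)=(0,3): 1·0+3·3=9≤12, 6·0+6·3=18≤25, objective 12.
Maximum is 16 at (x,y)=(0,4).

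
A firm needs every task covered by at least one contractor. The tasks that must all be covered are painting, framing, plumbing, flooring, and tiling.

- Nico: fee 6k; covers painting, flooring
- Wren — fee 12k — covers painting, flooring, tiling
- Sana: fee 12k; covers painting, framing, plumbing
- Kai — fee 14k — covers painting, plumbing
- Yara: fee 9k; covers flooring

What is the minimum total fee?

The greedy cost-per-new-task heuristic would pick Nico, Sana, and Wren for 30, but a cheaper cover exists.
Choose Wren and Sana: together they cover painting, framing, plumbing, flooring, tiling — every task.
Total fee: 12 + 12 = 24.
No cover costs less than 24.

24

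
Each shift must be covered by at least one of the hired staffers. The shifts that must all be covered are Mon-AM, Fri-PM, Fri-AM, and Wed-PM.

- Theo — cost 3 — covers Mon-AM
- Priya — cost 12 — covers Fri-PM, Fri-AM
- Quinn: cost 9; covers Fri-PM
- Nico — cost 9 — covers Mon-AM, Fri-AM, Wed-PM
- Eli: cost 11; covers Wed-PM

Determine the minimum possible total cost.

18

The greedy cost-per-new-shift heuristic would pick Theo, Nico, and Quinn for 21, but a cheaper cover exists.
Choose Quinn and Nico: together they cover Mon-AM, Fri-PM, Fri-AM, Wed-PM — every shift.
Total cost: 9 + 9 = 18.
No cover costs less than 18.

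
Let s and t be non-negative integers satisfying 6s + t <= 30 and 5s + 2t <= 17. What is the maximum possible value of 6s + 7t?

56

Relaxing integrality, the LP optimum is 59.50 at (s,t) = (0, 8.5), which is not an integer point.
(s,t)=(0,8): 6·0+1·8=8≤30, 5·0+2·8=16≤17, objective 56.
(s,t)=(0,7): 6·0+1·7=7≤30, 5·0+2·7=14≤17, objective 49.
The best lattice point is (0,8), giving 56.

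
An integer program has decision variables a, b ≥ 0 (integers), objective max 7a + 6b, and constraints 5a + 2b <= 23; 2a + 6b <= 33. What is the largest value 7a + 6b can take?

(a,b)=(3,4): 5·3+2·4=23≤23, 2·3+6·4=30≤33, objective 45.
(a,b)=(3,3): 5·3+2·3=21≤23, 2·3+6·3=24≤33, objective 39.
(a,b)=(2,4): 5·2+2·4=18≤23, 2·2+6·4=28≤33, objective 38.
The best lattice point is (3,4), giving 45.

45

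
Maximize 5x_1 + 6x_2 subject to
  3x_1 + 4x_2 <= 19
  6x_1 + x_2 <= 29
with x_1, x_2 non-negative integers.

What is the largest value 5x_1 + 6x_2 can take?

(x_1,x_2)=(1,4): 3·1+4·4=19≤19, 6·1+1·4=10≤29, objective 29.
(x_1,x_2)=(2,3): 3·2+4·3=18≤19, 6·2+1·3=15≤29, objective 28.
(x_1,x_2)=(3,2): 3·3+4·2=17≤19, 6·3+1·2=20≤29, objective 27.
No feasible integer point exceeds 29.

29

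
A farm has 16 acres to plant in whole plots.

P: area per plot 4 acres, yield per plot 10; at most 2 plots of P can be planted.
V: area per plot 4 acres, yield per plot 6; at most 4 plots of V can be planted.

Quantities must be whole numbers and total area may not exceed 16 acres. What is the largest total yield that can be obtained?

32

This is a bounded integer knapsack.
P has the best ratio (10/4); taking only P gives at most 2×10 = 20 (stopped by the supply cap of 2).
Mixing does better — 2×P and 2×V: area 16 ≤ 16, yield 2·10 + 2·6 = 32.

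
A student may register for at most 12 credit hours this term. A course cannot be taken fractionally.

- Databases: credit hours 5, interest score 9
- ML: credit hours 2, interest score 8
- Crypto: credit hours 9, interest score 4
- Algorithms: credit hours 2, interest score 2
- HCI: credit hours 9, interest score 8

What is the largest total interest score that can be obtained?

19

Allowing fractional choices, the relaxed optimum would be about 21.7, but courses are indivisible.
ML + HCI: credit hours 2 + 9 = 11 ≤ 12, interest score 8 + 8 = 16.
Databases + ML: credit hours 5 + 2 = 7 ≤ 12, interest score 9 + 8 = 17.
Databases + ML + Algorithms: credit hours 5 + 2 + 2 = 9 ≤ 12, interest score 9 + 8 + 2 = 19.
Best is Databases, ML, and Algorithms with total interest score 19.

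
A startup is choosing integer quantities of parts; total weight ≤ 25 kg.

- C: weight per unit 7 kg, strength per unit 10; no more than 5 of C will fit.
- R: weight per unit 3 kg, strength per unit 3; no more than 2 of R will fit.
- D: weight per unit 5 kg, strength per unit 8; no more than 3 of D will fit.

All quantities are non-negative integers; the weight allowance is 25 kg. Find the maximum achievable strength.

37

1×C, 1×R, and 3×D: weight 25 ≤ 25, strength 1·10 + 1·3 + 3·8 = 37.
2×C and 2×D: weight 24 ≤ 25, strength 2·10 + 2·8 = 36.
Best is 37.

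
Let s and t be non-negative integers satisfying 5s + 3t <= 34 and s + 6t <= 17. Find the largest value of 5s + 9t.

43

Relaxing integrality, the LP optimum is 45.33 at (s,t) = (5.67, 1.89), which is not an integer point.
(s,t)=(5,2): 5·5+3·2=31≤34, 1·5+6·2=17≤17, objective 43.
(s,t)=(6,1): 5·6+3·1=33≤34, 1·6+6·1=12≤17, objective 39.
(s,t)=(4,2): 5·4+3·2=26≤34, 1·4+6·2=16≤17, objective 38.
The best lattice point is (5,2), giving 43.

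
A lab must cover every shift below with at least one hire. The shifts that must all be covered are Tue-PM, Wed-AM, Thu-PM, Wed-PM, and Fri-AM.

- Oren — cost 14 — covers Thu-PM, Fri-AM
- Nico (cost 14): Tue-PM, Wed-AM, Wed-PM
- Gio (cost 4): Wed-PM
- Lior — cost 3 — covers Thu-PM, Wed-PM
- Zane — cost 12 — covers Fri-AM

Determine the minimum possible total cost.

28

The greedy cost-per-new-shift heuristic would pick Lior, Nico, and Zane for 29, but a cheaper cover exists.
Choose Oren and Nico: together they cover Tue-PM, Wed-AM, Thu-PM, Wed-PM, Fri-AM — every shift.
Total cost: 14 + 14 = 28.
No cover costs less than 28.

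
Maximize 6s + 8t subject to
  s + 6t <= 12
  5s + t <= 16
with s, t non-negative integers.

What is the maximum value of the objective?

Relaxing integrality, the LP optimum is 29.52 at (s,t) = (2.9, 1.52), which is not an integer point.
(s,t)=(3,1): 1·3+6·1=9≤12, 5·3+1·1=16≤16, objective 26.
(s,t)=(2,1): 1·2+6·1=8≤12, 5·2+1·1=11≤16, objective 20.
The best lattice point is (3,1), giving 26.

26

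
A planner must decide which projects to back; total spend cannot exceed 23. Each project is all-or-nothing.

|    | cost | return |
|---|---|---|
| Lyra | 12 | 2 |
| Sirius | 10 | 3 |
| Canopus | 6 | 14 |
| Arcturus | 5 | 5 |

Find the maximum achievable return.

Sirius + Canopus + Arcturus: cost 10 + 6 + 5 = 21 ≤ 23, return 3 + 14 + 5 = 22.
Canopus + Arcturus: cost 6 + 5 = 11 ≤ 23, return 14 + 5 = 19.
Lyra + Canopus + Arcturus: cost 12 + 6 + 5 = 23 ≤ 23, return 2 + 14 + 5 = 21.
Best is Sirius, Canopus, and Arcturus with total return 22.

22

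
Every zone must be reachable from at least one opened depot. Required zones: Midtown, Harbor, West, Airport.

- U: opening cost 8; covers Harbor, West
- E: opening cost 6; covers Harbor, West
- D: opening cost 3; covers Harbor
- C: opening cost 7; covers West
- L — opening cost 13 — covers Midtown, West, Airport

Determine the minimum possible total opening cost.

16

The greedy cost-per-new-zone heuristic would pick E and L for 19, but a cheaper cover exists.
Choose D and L: together they cover Midtown, Harbor, West, Airport — every zone.
Total opening cost: 3 + 13 = 16.
No cover costs less than 16.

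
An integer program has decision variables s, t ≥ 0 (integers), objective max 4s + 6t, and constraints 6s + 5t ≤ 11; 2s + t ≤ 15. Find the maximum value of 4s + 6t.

The continuous relaxation peaks at (0, 2.2) with value 13.20; rounding to a feasible lattice point costs some objective.
(s,t)=(0,2): 6·0+5·2=10≤11, 2·0+1·2=2≤15, objective 12.
(s,t)=(1,1): 6·1+5·1=11≤11, 2·1+1·1=3≤15, objective 10.
No feasible integer point exceeds 12.

12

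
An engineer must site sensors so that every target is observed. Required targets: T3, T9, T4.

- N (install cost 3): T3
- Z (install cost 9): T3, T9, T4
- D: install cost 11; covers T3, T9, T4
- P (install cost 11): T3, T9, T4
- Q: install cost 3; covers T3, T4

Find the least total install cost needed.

This is a weighted set-cover instance.
The greedy cost-per-new-target heuristic would pick Q and Z for 12, but a cheaper cover exists.
Z alone covers T3, T9, T4 — every target.
Total install cost: 9.
No cover costs less than 9.

9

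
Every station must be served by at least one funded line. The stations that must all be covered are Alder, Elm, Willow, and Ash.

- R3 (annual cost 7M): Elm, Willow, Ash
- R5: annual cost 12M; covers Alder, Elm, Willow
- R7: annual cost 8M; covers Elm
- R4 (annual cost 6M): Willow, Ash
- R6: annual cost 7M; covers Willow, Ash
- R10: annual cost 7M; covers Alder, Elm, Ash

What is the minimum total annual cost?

Choose R4 and R10: together they cover Alder, Elm, Willow, Ash — every station.
Total annual cost: 6 + 7 = 13.

13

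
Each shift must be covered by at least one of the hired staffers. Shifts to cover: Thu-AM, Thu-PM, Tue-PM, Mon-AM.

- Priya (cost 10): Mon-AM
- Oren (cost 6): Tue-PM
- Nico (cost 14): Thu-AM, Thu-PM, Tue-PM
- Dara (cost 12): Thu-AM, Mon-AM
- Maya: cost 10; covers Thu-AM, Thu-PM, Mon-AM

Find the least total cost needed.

16

Choose Oren and Maya: together they cover Thu-AM, Thu-PM, Tue-PM, Mon-AM — every shift.
Total cost: 6 + 10 = 16.
No cover costs less than 16.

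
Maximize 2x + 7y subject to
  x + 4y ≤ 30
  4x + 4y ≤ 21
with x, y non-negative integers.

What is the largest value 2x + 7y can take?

Relaxing integrality, the LP optimum is 36.75 at (x,y) = (0, 5.25), which is not an integer point.
(x,y)=(0,5): 1·0+4·5=20≤30, 4·0+4·5=20≤21, objective 35.
(x,y)=(1,4): 1·1+4·4=17≤30, 4·1+4·4=20≤21, objective 30.
No feasible integer point exceeds 35.

35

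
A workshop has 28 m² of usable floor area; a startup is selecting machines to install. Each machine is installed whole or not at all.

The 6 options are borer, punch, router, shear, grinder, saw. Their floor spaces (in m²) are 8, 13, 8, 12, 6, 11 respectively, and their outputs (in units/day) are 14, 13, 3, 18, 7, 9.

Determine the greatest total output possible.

borer + router + shear: floor space 8 + 8 + 12 = 28 ≤ 28, output 14 + 3 + 18 = 35.
borer + shear + grinder: floor space 8 + 12 + 6 = 26 ≤ 28, output 14 + 18 + 7 = 39.
Best is borer, shear, and grinder with total output 39.

39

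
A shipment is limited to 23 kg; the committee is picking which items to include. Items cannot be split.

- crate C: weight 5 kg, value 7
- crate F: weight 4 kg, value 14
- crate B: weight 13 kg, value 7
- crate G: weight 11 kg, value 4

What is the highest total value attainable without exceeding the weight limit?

28

Allowing fractional choices, the relaxed optimum would be about 28.4, but items are indivisible.
crate C + crate F: weight 5 + 4 = 9 ≤ 23, value 7 + 14 = 21.
crate C + crate F + crate B: weight 5 + 4 + 13 = 22 ≤ 23, value 7 + 14 + 7 = 28.
crate C + crate F + crate G: weight 5 + 4 + 11 = 20 ≤ 23, value 7 + 14 + 4 = 25.
Best is crate C, crate F, and crate B with total value 28.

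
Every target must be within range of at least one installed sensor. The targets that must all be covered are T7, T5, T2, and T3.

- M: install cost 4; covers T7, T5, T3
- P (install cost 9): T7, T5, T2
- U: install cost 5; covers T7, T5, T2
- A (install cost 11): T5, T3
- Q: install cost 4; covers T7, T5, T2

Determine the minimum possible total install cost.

Choose M and Q: together they cover T7, T5, T2, T3 — every target.
Total install cost: 4 + 4 = 8.
No cover costs less than 8.

8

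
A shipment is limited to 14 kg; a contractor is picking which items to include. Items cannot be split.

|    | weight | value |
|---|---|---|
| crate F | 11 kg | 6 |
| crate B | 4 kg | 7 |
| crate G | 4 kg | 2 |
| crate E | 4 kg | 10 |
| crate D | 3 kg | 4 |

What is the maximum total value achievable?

crate B + crate G + crate E: weight 4 + 4 + 4 = 12 ≤ 14, value 7 + 2 + 10 = 19.
crate B + crate E + crate D: weight 4 + 4 + 3 = 11 ≤ 14, value 7 + 10 + 4 = 21.
Best is crate B, crate E, and crate D with total value 21.

21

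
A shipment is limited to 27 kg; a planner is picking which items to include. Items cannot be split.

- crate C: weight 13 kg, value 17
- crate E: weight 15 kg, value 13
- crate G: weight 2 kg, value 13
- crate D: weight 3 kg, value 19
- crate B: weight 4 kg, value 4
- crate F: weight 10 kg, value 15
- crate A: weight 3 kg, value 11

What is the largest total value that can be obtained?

64

Take crate C, crate G, crate D, crate B, and crate A: weight 13 + 2 + 3 + 4 + 3 = 25 ≤ 27, value 17 + 13 + 19 + 4 + 11 = 64.
No other feasible combination does better.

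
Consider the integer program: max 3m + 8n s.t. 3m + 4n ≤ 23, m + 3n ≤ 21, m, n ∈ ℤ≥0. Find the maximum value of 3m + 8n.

43

(m,n)=(1,5) is feasible, giving 43.
(m,n)=(0,5) is feasible, giving 40.
No feasible integer point exceeds 43.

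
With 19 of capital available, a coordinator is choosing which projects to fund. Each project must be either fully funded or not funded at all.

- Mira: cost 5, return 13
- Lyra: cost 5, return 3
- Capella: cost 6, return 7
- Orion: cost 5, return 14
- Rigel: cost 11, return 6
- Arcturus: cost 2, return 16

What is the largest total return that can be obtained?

50

Allowing fractional choices, the relaxed optimum would be about 50.6, but projects are indivisible.
Mira + Capella + Orion + Arcturus: cost 5 + 6 + 5 + 2 = 18 ≤ 19, return 13 + 7 + 14 + 16 = 50.
Mira + Lyra + Orion + Arcturus: cost 5 + 5 + 5 + 2 = 17 ≤ 19, return 13 + 3 + 14 + 16 = 46.
Mira + Orion + Arcturus: cost 5 + 5 + 2 = 12 ≤ 19, return 13 + 14 + 16 = 43.
Best is Mira, Capella, Orion, and Arcturus with total return 50.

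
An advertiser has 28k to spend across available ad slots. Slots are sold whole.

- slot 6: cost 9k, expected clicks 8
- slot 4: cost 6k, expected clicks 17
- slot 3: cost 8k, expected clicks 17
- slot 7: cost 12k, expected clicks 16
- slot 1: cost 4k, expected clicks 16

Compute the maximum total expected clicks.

This is an integer program with binary decision variables.
Take slot 6, slot 4, slot 3, and slot 1: cost 9 + 6 + 8 + 4 = 27 ≤ 28, expected clicks 8 + 17 + 17 + 16 = 58.
No other feasible combination does better.

58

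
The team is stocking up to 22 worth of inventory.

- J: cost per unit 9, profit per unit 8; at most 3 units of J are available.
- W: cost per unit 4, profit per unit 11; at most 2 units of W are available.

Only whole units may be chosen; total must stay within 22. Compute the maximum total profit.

30

2×J and 1×W: cost 22 ≤ 22, profit 2·8 + 1·11 = 27.
1×J and 2×W: cost 17 ≤ 22, profit 1·8 + 2·11 = 30.
Best is 30.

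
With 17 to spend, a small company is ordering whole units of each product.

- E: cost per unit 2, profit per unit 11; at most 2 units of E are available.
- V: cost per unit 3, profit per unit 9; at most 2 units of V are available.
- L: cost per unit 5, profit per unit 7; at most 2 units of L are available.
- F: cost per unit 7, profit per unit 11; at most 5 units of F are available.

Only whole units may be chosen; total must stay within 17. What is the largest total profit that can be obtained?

E has the best ratio (11/2); taking only E gives at most 2×11 = 22 (stopped by the supply cap of 2).
Mixing does better — 2×E, 2×V, and 1×F: cost 17 ≤ 17, profit 2·11 + 2·9 + 1·11 = 51.

51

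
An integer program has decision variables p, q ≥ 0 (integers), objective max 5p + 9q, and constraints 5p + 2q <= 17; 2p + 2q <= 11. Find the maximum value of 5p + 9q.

(p,q)=(0,5): 5·0+2·5=10≤17, 2·0+2·5=10≤11, objective 45.
(p,q)=(1,4): 5·1+2·4=13≤17, 2·1+2·4=10≤11, objective 41.
(p,q)=(0,4): 5·0+2·4=8≤17, 2·0+2·4=8≤11, objective 36.
Maximum is 45 at (p,q)=(0,5).

45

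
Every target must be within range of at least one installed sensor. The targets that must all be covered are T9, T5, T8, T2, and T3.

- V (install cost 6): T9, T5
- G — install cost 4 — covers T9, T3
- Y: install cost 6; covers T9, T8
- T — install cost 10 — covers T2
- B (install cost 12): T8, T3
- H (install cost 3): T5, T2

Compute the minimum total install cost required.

Choose G, Y, and H: together they cover T9, T5, T8, T2, T3 — every target.
Total install cost: 4 + 6 + 3 = 13.
No cover costs less than 13.

13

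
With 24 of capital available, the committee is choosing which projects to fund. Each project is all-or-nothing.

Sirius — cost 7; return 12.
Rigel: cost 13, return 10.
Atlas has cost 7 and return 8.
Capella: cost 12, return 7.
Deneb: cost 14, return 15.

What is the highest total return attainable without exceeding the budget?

This is an integer program with binary decision variables.
Allowing fractional choices, the relaxed optimum would be about 30.7, but projects are indivisible.
Sirius + Deneb: cost 7 + 14 = 21 ≤ 24, return 12 + 15 = 27.
Sirius + Rigel: cost 7 + 13 = 20 ≤ 24, return 12 + 10 = 22.
Atlas + Deneb: cost 7 + 14 = 21 ≤ 24, return 8 + 15 = 23.
Best is Sirius and Deneb with total return 27.

27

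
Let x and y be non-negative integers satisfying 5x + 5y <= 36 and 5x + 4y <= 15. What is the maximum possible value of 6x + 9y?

27

(x,y)=(0,3): 5·0+5·3=15≤36, 5·0+4·3=12≤15, objective 27.
(x,y)=(1,2): 5·1+5·2=15≤36, 5·1+4·2=13≤15, objective 24.
(x,y)=(0,2): 5·0+5·2=10≤36, 5·0+4·2=8≤15, objective 18.
The best lattice point is (0,3), giving 27.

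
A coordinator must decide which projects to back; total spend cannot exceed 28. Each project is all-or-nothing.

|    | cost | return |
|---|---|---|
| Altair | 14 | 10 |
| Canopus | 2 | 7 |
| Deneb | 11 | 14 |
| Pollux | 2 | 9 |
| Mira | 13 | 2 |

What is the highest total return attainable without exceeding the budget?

Allowing fractional choices, the relaxed optimum would be about 39.3, but projects are indivisible.
Altair + Canopus + Deneb: cost 14 + 2 + 11 = 27 ≤ 28, return 10 + 7 + 14 = 31.
Canopus + Deneb + Pollux + Mira: cost 2 + 11 + 2 + 13 = 28 ≤ 28, return 7 + 14 + 9 + 2 = 32.
Altair + Deneb + Pollux: cost 14 + 11 + 2 = 27 ≤ 28, return 10 + 14 + 9 = 33.
Best is Altair, Deneb, and Pollux with total return 33.

33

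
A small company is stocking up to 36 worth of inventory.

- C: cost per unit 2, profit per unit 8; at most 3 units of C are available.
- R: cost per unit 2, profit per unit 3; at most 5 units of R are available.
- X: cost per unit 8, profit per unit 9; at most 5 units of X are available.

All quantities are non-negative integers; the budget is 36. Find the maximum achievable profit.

60

This is a bounded integer knapsack.
3×C, 3×R, and 3×X: cost 36 ≤ 36, profit 3·8 + 3·3 + 3·9 = 60.
3×C, 2×R, and 3×X: cost 34 ≤ 36, profit 3·8 + 2·3 + 3·9 = 57.
Best is 60.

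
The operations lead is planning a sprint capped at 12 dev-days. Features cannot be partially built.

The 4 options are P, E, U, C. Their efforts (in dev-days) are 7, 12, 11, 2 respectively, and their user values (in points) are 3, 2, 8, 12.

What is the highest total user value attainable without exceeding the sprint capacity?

15

This is an integer program with binary decision variables.
Allowing fractional choices, the relaxed optimum would be about 19.3, but features are indivisible.
P + C: effort 7 + 2 = 9 ≤ 12, user value 3 + 12 = 15.
C: effort 2 ≤ 12, user value 12.
U: effort 11 ≤ 12, user value 8.
Best is P and C with total user value 15.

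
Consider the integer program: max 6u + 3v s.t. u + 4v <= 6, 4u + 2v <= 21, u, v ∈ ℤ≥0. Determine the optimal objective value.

30

Relaxing integrality, the LP optimum is 31.50 at (u,v) = (5.25, 0), which is not an integer point.
(u,v)=(5,0): 1·5+4·0=5≤6, 4·5+2·0=20≤21, objective 30.
(u,v)=(4,0): 1·4+4·0=4≤6, 4·4+2·0=16≤21, objective 24.
Maximum is 30 at (u,v)=(5,0).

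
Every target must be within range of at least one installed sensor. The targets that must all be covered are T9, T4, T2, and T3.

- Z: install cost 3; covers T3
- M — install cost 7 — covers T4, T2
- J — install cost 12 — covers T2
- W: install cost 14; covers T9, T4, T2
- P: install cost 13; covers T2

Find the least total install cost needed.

17

This is a weighted set-cover instance.
Choose Z and W: together they cover T9, T4, T2, T3 — every target.
Total install cost: 3 + 14 = 17.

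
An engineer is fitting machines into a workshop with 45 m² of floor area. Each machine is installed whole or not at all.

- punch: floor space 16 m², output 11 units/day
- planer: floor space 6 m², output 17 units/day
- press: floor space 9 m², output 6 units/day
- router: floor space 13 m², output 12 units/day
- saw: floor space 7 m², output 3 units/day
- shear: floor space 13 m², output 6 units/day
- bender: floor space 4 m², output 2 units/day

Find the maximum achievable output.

46

punch + planer + press + router: floor space 16 + 6 + 9 + 13 = 44 ≤ 45, output 11 + 17 + 6 + 12 = 46.
punch + planer + router + saw: floor space 16 + 6 + 13 + 7 = 42 ≤ 45, output 11 + 17 + 12 + 3 = 43.
planer + press + router + shear + bender: floor space 6 + 9 + 13 + 13 + 4 = 45 ≤ 45, output 17 + 6 + 12 + 6 + 2 = 43.
Best is punch, planer, press, and router with total output 46.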